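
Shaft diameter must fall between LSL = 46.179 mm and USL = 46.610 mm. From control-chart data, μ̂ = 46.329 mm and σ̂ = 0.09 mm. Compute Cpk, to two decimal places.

Cpu = (USL − μ̂) / (3σ̂) = (46.610 − 46.329) / (3 × 0.09) = 1.0407; Cpl = (μ̂ − LSL) / (3σ̂) = (46.329 − 46.179) / (3 × 0.09) = 0.5556; Cpk = min(Cpu, Cpl) = 0.5556

0.56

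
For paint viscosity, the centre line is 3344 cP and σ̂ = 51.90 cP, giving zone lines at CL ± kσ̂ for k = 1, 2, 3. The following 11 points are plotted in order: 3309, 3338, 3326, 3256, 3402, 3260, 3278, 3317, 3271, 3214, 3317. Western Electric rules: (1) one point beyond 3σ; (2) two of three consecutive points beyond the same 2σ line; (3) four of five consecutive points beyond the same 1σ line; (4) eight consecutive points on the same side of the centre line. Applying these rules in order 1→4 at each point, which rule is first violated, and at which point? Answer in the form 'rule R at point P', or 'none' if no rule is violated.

rule 3 at point 10

Zone of each point (C = within 1σ̂, B = 1σ̂–2σ̂, A = 2σ̂–3σ̂, * = beyond 3σ̂; sign = side of CL): 1:-C, 2:-C, 3:-C, 4:-B, 5:+B, 6:-B, 7:-B, 8:-C, 9:-B, 10:-A, 11:-C
Rule 3 (four of five consecutive points beyond the same 1σ limit) is satisfied at point 10.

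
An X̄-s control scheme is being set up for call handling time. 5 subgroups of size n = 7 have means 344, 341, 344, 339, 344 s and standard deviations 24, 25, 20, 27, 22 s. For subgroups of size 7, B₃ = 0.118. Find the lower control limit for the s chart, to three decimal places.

s̄ = (24 + 25 + 20 + 27 + 22) / 5 = 23.6000
LCL_s = B₃·s̄ = 0.118 × 23.6000 = 2.7848

2.785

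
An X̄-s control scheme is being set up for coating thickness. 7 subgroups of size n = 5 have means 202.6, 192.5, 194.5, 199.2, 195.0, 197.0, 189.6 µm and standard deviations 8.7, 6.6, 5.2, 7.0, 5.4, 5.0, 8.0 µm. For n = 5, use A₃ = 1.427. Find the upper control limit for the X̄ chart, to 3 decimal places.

205.128

X̄̄ = (202.6 + 192.5 + 194.5 + 199.2 + 195.0 + 197.0 + 189.6) / 7 = 195.7714
s̄ = (8.7 + 6.6 + 5.2 + 7.0 + 5.4 + 5.0 + 8.0) / 7 = 6.5571
UCL = X̄̄ + A₃·s̄ = 195.7714 + 1.427 × 6.5571 = 205.1285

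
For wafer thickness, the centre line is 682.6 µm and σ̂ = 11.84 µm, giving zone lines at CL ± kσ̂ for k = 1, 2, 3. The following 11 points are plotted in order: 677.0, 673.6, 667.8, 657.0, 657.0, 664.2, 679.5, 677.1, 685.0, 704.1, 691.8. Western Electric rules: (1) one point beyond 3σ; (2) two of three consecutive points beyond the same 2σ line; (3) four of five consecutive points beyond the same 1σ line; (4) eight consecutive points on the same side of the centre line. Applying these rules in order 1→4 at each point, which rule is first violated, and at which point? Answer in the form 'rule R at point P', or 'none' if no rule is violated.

rule 2 at point 5

Zone of each point (C = within 1σ̂, B = 1σ̂–2σ̂, A = 2σ̂–3σ̂, * = beyond 3σ̂; sign = side of CL): 1:-C, 2:-C, 3:-B, 4:-A, 5:-A, 6:-B, 7:-C, 8:-C, 9:+C, 10:+B, 11:+C
Rule 2 (two of three consecutive points beyond the same 2σ limit) is satisfied at point 5.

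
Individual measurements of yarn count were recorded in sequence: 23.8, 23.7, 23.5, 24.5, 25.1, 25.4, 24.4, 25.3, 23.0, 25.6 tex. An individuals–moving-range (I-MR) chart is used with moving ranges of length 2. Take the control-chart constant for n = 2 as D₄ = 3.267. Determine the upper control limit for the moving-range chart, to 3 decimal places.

3.267

Moving ranges: 0.1, 0.2, 1.0, 0.6, 0.3, 1.0, 0.9, 2.3, 2.6; M̄R̄ = 9.0000 / 9 = 1.0000
UCL_MR = D₄·M̄R̄ = 3.267 × 1.0000 = 3.2670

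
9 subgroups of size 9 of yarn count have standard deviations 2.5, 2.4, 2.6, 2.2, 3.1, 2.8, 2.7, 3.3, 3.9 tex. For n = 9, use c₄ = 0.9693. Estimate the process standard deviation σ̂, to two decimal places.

s̄ = (2.5 + 2.4 + 2.6 + 2.2 + 3.1 + 2.8 + 2.7 + 3.3 + 3.9) / 9 = 2.8333
σ̂ = s̄ / c₄ = 2.8333 / 0.9693 = 2.9231

2.92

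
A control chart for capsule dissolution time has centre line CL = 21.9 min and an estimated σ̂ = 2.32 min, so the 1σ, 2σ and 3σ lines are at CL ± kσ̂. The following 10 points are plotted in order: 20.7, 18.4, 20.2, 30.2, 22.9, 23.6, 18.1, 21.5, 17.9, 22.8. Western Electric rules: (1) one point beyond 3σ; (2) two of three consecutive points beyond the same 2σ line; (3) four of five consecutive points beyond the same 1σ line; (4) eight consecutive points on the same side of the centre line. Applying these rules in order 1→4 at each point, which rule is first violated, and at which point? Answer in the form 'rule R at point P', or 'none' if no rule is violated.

Zone of each point (C = within 1σ̂, B = 1σ̂–2σ̂, A = 2σ̂–3σ̂, * = beyond 3σ̂; sign = side of CL): 1:-C, 2:-B, 3:-C, 4:+*, 5:+C, 6:+C, 7:-B, 8:-C, 9:-B, 10:+C
Rule 1 (one point beyond the 3σ limits) is satisfied at point 4.

rule 1 at point 4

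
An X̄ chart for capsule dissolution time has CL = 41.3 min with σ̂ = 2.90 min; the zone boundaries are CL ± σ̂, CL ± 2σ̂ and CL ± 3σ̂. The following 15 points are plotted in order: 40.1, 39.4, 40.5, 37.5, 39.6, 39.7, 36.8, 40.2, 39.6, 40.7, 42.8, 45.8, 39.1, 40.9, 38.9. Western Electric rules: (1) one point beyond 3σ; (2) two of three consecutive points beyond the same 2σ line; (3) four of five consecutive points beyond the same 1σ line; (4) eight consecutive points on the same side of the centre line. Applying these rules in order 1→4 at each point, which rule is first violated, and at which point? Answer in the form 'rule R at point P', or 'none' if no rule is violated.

rule 4 at point 8

Zone of each point (C = within 1σ̂, B = 1σ̂–2σ̂, A = 2σ̂–3σ̂, * = beyond 3σ̂; sign = side of CL): 1:-C, 2:-C, 3:-C, 4:-B, 5:-C, 6:-C, 7:-B, 8:-C, 9:-C, 10:-C, 11:+C, 12:+B, 13:-C, 14:-C, 15:-C
Rule 4 (eight consecutive points on the same side of the centre line) is satisfied at point 8.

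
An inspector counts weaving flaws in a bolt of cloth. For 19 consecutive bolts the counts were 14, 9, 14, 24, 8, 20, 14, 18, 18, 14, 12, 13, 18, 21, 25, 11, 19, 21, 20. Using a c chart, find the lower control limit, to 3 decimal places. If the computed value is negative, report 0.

4.297

c̄ = (14 + 9 + 14 + 24 + 8 + 20 + 14 + 18 + 18 + 14 + 12 + 13 + 18 + 21 + 25 + 11 + 19 + 21 + 20) / 19 = 313 / 19 = 16.4737
LCL = c̄ − 3√c̄ = 16.4737 − 3 × 4.0588 = 4.2973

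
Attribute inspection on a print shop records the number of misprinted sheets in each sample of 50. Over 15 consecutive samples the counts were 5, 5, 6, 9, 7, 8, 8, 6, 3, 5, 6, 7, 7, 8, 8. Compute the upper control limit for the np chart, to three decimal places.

13.683

p̄ = Σdᵢ / (k·n) = 98 / (15 × 50) = 0.13067
UCL = np̄ + 3·√(np̄(1−p̄)) = 6.5333 + 3 × √(6.5333×0.86933) = 6.5333 + 3 × 2.3832 = 13.6829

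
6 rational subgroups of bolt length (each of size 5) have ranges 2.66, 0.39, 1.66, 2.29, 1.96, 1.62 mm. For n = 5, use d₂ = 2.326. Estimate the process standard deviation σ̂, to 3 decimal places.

R̄ = (2.66 + 0.39 + 1.66 + 2.29 + 1.96 + 1.62) / 6 = 1.7633
σ̂ = R̄ / d₂ = 1.7633 / 2.326 = 0.7581

0.758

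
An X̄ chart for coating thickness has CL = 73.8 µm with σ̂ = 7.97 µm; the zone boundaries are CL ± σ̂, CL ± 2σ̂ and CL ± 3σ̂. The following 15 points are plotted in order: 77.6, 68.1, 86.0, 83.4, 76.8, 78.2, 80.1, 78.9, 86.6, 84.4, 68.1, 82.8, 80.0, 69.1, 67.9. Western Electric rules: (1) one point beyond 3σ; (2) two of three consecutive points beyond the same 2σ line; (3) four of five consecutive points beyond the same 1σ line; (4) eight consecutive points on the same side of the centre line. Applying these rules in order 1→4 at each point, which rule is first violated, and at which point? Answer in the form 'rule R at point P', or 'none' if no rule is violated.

Zone of each point (C = within 1σ̂, B = 1σ̂–2σ̂, A = 2σ̂–3σ̂, * = beyond 3σ̂; sign = side of CL): 1:+C, 2:-C, 3:+B, 4:+B, 5:+C, 6:+C, 7:+C, 8:+C, 9:+B, 10:+B, 11:-C, 12:+B, 13:+C, 14:-C, 15:-C
Rule 4 (eight consecutive points on the same side of the centre line) is satisfied at point 10.

rule 4 at point 10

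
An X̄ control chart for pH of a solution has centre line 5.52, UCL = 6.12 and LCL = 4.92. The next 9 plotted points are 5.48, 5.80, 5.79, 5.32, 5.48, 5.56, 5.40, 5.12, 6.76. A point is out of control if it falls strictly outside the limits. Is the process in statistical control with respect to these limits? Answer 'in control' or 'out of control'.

Compare each point to [4.92, 6.12]: sample 9 = 6.76 > UCL.

out of control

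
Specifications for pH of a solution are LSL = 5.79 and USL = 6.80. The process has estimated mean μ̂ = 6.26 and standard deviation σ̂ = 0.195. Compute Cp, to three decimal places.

Cp = (USL − LSL) / (6σ̂) = (6.80 − 5.79) / (6 × 0.195) = 1.0100 / 1.1700 = 0.8632

0.863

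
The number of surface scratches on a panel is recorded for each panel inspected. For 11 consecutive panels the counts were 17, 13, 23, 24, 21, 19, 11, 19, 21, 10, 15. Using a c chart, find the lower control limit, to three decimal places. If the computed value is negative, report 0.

4.979

c̄ = (17 + 13 + 23 + 24 + 21 + 19 + 11 + 19 + 21 + 10 + 15) / 11 = 193 / 11 = 17.5455
LCL = c̄ − 3√c̄ = 17.5455 − 3 × 4.1887 = 4.9793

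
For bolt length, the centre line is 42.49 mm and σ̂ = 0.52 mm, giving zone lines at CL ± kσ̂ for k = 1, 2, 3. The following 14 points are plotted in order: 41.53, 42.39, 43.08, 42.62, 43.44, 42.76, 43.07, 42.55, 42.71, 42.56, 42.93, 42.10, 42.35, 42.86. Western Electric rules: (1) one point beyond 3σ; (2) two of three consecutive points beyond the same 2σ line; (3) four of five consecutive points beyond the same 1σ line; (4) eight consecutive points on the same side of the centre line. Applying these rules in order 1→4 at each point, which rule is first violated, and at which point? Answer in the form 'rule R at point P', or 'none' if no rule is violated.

rule 4 at point 10

Zone of each point (C = within 1σ̂, B = 1σ̂–2σ̂, A = 2σ̂–3σ̂, * = beyond 3σ̂; sign = side of CL): 1:-B, 2:-C, 3:+B, 4:+C, 5:+B, 6:+C, 7:+B, 8:+C, 9:+C, 10:+C, 11:+C, 12:-C, 13:-C, 14:+C
Rule 4 (eight consecutive points on the same side of the centre line) is satisfied at point 10.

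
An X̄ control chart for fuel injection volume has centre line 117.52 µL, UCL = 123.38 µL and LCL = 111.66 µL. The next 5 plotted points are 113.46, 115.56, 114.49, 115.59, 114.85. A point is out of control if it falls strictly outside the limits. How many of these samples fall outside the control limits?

0

All 5 points lie within [111.66, 123.38].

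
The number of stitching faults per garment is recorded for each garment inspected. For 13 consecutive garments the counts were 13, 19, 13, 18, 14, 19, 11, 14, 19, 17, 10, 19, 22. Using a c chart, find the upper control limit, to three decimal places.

c̄ = (13 + 19 + 13 + 18 + 14 + 19 + 11 + 14 + 19 + 17 + 10 + 19 + 22) / 13 = 208 / 13 = 16.0000
UCL = c̄ + 3√c̄ = 16.0000 + 3 × √16.0000 = 16.0000 + 3 × 4.0000 = 28.0000

28.000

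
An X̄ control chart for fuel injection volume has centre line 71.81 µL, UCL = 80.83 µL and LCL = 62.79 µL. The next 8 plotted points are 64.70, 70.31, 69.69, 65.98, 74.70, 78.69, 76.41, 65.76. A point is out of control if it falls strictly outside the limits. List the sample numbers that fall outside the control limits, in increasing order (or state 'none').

All 8 points lie within [62.79, 80.83].

none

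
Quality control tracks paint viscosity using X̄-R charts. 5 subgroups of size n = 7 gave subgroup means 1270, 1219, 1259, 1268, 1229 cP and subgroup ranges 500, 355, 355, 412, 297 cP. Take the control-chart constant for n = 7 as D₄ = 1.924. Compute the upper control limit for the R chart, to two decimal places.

R̄ = (500 + 355 + 355 + 412 + 297) / 5 = 1919.0000 / 5 = 383.8000
UCL_R = D₄·R̄ = 1.924 × 383.8000 = 738.4312

738.43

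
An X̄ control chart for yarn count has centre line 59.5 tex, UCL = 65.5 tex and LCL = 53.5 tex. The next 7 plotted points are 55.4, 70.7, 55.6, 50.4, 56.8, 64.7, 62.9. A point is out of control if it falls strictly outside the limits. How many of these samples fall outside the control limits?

Compare each point to [53.5, 65.5]: sample 2 = 70.7 > UCL; sample 4 = 50.4 < LCL.

2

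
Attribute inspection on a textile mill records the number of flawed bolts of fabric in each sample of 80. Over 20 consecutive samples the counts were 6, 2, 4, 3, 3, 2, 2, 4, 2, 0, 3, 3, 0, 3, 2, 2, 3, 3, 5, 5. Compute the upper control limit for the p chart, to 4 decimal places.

p̄ = Σdᵢ / (k·n) = 57 / (20 × 80) = 0.03562
UCL = p̄ + 3·√(p̄(1−p̄)/n) = 0.03562 + 3 × √(0.03562×0.96437/80) = 0.03562 + 3 × 0.02072 = 0.09779

0.0978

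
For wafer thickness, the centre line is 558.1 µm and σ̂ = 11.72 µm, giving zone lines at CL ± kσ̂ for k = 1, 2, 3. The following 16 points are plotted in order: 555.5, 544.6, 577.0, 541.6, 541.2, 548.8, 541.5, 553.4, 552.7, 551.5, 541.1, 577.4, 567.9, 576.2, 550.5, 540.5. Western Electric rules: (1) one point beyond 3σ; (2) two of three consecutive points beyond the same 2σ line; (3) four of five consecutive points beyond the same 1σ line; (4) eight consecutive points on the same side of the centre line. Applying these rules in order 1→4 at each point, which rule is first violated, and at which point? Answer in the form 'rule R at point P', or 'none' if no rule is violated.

rule 4 at point 11

Zone of each point (C = within 1σ̂, B = 1σ̂–2σ̂, A = 2σ̂–3σ̂, * = beyond 3σ̂; sign = side of CL): 1:-C, 2:-B, 3:+B, 4:-B, 5:-B, 6:-C, 7:-B, 8:-C, 9:-C, 10:-C, 11:-B, 12:+B, 13:+C, 14:+B, 15:-C, 16:-B
Rule 4 (eight consecutive points on the same side of the centre line) is satisfied at point 11.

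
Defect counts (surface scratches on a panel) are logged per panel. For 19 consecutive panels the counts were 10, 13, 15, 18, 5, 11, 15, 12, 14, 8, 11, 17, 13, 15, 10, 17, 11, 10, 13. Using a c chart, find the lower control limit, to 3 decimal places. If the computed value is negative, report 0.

1.909

c̄ = (10 + 13 + 15 + 18 + 5 + 11 + 15 + 12 + 14 + 8 + 11 + 17 + 13 + 15 + 10 + 17 + 11 + 10 + 13) / 19 = 238 / 19 = 12.5263
LCL = c̄ − 3√c̄ = 12.5263 − 3 × 3.5393 = 1.9086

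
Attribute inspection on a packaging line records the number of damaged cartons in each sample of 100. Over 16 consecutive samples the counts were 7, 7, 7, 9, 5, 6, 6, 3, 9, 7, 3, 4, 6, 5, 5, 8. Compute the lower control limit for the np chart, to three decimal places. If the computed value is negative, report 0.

p̄ = Σdᵢ / (k·n) = 97 / (16 × 100) = 0.06062
LCL = np̄ − 3·√(np̄(1−p̄)) = 6.0625 − 3 × 2.3864 = -1.0967 → 0 (negative, so LCL = 0)

0.000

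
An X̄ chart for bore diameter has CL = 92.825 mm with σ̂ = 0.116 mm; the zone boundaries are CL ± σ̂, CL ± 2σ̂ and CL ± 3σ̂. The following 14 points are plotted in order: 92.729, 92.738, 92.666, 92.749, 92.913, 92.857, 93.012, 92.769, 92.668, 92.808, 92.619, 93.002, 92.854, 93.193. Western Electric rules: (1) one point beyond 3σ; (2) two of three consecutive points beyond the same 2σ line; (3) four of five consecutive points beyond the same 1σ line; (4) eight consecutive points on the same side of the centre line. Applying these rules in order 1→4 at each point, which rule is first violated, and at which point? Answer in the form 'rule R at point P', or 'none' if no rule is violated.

Zone of each point (C = within 1σ̂, B = 1σ̂–2σ̂, A = 2σ̂–3σ̂, * = beyond 3σ̂; sign = side of CL): 1:-C, 2:-C, 3:-B, 4:-C, 5:+C, 6:+C, 7:+B, 8:-C, 9:-B, 10:-C, 11:-B, 12:+B, 13:+C, 14:+*
Rule 1 (one point beyond the 3σ limits) is satisfied at point 14.

rule 1 at point 14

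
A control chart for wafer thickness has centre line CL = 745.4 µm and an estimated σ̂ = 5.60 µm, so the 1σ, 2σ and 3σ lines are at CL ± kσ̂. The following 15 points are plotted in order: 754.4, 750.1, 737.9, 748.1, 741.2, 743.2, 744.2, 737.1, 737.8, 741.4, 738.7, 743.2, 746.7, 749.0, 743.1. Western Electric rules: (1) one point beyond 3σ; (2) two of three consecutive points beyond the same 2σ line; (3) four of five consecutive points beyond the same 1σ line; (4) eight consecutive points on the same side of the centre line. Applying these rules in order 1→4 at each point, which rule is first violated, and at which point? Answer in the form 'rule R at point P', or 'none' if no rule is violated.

Zone of each point (C = within 1σ̂, B = 1σ̂–2σ̂, A = 2σ̂–3σ̂, * = beyond 3σ̂; sign = side of CL): 1:+B, 2:+C, 3:-B, 4:+C, 5:-C, 6:-C, 7:-C, 8:-B, 9:-B, 10:-C, 11:-B, 12:-C, 13:+C, 14:+C, 15:-C
Rule 4 (eight consecutive points on the same side of the centre line) is satisfied at point 12.

rule 4 at point 12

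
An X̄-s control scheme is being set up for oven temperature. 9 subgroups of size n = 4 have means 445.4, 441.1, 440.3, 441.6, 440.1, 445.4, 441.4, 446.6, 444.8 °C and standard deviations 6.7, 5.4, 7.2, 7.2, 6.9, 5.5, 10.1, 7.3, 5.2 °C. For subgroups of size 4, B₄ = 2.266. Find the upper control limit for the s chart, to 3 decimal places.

s̄ = (6.7 + 5.4 + 7.2 + 7.2 + 6.9 + 5.5 + 10.1 + 7.3 + 5.2) / 9 = 6.8333
UCL_s = B₄·s̄ = 2.266 × 6.8333 = 15.4843

15.484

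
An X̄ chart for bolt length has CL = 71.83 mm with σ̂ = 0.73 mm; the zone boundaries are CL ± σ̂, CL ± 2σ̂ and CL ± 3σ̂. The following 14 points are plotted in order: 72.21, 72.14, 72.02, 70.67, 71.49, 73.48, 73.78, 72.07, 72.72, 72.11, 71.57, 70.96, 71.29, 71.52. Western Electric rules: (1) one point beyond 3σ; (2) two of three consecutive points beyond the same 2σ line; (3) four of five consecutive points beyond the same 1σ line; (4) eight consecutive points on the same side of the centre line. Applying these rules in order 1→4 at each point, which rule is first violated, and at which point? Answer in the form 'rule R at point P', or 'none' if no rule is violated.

Zone of each point (C = within 1σ̂, B = 1σ̂–2σ̂, A = 2σ̂–3σ̂, * = beyond 3σ̂; sign = side of CL): 1:+C, 2:+C, 3:+C, 4:-B, 5:-C, 6:+A, 7:+A, 8:+C, 9:+B, 10:+C, 11:-C, 12:-B, 13:-C, 14:-C
Rule 2 (two of three consecutive points beyond the same 2σ limit) is satisfied at point 7.

rule 2 at point 7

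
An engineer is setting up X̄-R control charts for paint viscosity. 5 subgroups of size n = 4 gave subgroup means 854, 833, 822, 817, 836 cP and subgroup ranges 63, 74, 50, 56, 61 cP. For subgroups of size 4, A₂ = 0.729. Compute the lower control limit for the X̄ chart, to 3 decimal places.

788.077

X̄̄ = (854 + 833 + 822 + 817 + 836) / 5 = 4162.0000 / 5 = 832.4000
R̄ = (63 + 74 + 50 + 56 + 61) / 5 = 304.0000 / 5 = 60.8000
LCL = X̄̄ − A₂·R̄ = 832.4000 − 0.729 × 60.8000 = 788.0768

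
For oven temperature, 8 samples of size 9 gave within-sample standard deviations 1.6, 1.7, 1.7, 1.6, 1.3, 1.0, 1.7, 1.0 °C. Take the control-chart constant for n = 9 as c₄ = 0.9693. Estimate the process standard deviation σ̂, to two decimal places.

1.50

s̄ = (1.6 + 1.7 + 1.7 + 1.6 + 1.3 + 1.0 + 1.7 + 1.0) / 8 = 1.4500
σ̂ = s̄ / c₄ = 1.4500 / 0.9693 = 1.4959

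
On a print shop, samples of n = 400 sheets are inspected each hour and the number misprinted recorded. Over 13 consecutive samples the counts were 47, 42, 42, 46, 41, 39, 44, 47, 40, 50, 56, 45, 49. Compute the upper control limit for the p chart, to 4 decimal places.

0.1606

p̄ = Σdᵢ / (k·n) = 588 / (13 × 400) = 0.11308
UCL = p̄ + 3·√(p̄(1−p̄)/n) = 0.11308 + 3 × √(0.11308×0.88692/400) = 0.11308 + 3 × 0.01583 = 0.16058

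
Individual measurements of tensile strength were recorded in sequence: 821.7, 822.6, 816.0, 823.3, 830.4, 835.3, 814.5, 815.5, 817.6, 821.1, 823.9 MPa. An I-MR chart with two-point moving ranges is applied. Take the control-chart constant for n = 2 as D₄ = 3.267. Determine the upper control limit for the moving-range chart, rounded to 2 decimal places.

Moving ranges: 0.9, 6.6, 7.3, 7.1, 4.9, 20.8, 1.0, 2.1, 3.5, 2.8; M̄R̄ = 57.0000 / 10 = 5.7000
UCL_MR = D₄·M̄R̄ = 3.267 × 5.7000 = 18.6219

18.62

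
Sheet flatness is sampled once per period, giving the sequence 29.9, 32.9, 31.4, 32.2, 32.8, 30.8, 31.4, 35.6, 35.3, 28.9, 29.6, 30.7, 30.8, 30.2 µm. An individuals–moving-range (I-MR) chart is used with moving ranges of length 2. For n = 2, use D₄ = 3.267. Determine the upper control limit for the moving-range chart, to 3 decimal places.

5.504

Moving ranges: 3.0, 1.5, 0.8, 0.6, 2.0, 0.6, 4.2, 0.3, 6.4, 0.7, 1.1, 0.1, 0.6; M̄R̄ = 21.9000 / 13 = 1.6846
UCL_MR = D₄·M̄R̄ = 3.267 × 1.6846 = 5.5036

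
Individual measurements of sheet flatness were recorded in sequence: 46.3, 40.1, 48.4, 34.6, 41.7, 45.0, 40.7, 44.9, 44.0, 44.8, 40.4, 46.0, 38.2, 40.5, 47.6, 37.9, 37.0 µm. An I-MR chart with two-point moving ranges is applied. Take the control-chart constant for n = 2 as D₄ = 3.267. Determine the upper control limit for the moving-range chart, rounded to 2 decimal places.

Moving ranges: 6.2, 8.3, 13.8, 7.1, 3.3, 4.3, 4.2, 0.9, 0.8, 4.4, 5.6, 7.8, 2.3, 7.1, 9.7, 0.9; M̄R̄ = 86.7000 / 16 = 5.4188
UCL_MR = D₄·M̄R̄ = 3.267 × 5.4188 = 17.7031

17.70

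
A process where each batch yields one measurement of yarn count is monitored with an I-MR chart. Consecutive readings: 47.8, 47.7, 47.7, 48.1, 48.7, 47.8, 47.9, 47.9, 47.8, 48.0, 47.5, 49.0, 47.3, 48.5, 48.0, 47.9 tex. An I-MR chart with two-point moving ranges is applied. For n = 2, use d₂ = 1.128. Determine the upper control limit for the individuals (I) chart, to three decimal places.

X̄ = (47.8 + 47.7 + 47.7 + 48.1 + 48.7 + 47.8 + 47.9 + 47.9 + 47.8 + 48.0 + 47.5 + 49.0 + 47.3 + 48.5 + 48.0 + 47.9) / 16 = 47.9750
Moving ranges: 0.1, 0.0, 0.4, 0.6, 0.9, 0.1, 0.0, 0.1, 0.2, 0.5, 1.5, 1.7, 1.2, 0.5, 0.1; M̄R̄ = 7.9000 / 15 = 0.5267
UCL = X̄ + 3·M̄R̄/d₂ = 47.9750 + 3 × 0.5267 / 1.128 = 49.3757

49.376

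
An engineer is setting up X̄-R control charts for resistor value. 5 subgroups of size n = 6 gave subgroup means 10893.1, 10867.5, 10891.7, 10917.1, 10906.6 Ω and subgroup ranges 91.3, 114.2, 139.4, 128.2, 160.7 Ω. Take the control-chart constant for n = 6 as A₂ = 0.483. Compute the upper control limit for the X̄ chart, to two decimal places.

X̄̄ = (10893.1 + 10867.5 + 10891.7 + 10917.1 + 10906.6) / 5 = 54476.0000 / 5 = 10895.2000
R̄ = (91.3 + 114.2 + 139.4 + 128.2 + 160.7) / 5 = 633.8000 / 5 = 126.7600
UCL = X̄̄ + A₂·R̄ = 10895.2000 + 0.483 × 126.7600 = 10956.4251

10956.43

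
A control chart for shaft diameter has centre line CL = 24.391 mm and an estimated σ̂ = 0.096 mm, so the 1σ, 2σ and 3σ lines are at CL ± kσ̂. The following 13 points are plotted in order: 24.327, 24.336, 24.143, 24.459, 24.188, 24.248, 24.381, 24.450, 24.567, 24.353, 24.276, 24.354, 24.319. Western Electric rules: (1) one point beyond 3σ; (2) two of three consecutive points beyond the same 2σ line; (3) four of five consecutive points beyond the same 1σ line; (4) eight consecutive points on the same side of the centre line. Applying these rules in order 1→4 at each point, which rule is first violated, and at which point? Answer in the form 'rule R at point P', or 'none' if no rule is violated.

Zone of each point (C = within 1σ̂, B = 1σ̂–2σ̂, A = 2σ̂–3σ̂, * = beyond 3σ̂; sign = side of CL): 1:-C, 2:-C, 3:-A, 4:+C, 5:-A, 6:-B, 7:-C, 8:+C, 9:+B, 10:-C, 11:-B, 12:-C, 13:-C
Rule 2 (two of three consecutive points beyond the same 2σ limit) is satisfied at point 5.

rule 2 at point 5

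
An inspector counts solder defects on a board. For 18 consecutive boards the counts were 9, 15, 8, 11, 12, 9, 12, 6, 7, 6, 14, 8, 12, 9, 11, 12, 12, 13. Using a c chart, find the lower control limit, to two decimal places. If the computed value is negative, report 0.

c̄ = (9 + 15 + 8 + 11 + 12 + 9 + 12 + 6 + 7 + 6 + 14 + 8 + 12 + 9 + 11 + 12 + 12 + 13) / 18 = 186 / 18 = 10.3333
LCL = c̄ − 3√c̄ = 10.3333 − 3 × 3.2146 = 0.6897

0.69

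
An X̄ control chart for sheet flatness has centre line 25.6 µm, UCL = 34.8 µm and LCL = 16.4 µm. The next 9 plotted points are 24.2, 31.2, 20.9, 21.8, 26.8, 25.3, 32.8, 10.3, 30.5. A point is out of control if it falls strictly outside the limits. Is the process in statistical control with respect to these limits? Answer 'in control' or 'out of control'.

out of control

Compare each point to [16.4, 34.8]: sample 8 = 10.3 < LCL.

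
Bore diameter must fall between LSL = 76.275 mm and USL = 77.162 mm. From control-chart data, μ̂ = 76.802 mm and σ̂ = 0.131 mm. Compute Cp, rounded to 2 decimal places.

Cp = (USL − LSL) / (6σ̂) = (77.162 − 76.275) / (6 × 0.131) = 0.8870 / 0.7860 = 1.1285

1.13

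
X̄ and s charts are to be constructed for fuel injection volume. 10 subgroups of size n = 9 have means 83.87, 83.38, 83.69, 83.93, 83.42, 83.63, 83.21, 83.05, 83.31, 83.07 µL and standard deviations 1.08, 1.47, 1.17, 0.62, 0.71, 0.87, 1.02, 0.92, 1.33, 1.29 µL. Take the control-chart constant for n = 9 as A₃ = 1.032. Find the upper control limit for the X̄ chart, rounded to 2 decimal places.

X̄̄ = (83.87 + 83.38 + 83.69 + 83.93 + 83.42 + 83.63 + 83.21 + 83.05 + 83.31 + 83.07) / 10 = 83.4560
s̄ = (1.08 + 1.47 + 1.17 + 0.62 + 0.71 + 0.87 + 1.02 + 0.92 + 1.33 + 1.29) / 10 = 1.0480
UCL = X̄̄ + A₃·s̄ = 83.4560 + 1.032 × 1.0480 = 84.5375

84.54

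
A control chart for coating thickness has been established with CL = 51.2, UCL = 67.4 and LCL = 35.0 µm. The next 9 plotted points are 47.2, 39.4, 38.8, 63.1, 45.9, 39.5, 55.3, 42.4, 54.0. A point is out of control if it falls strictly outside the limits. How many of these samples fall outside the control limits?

0

All 9 points lie within [35.0, 67.4].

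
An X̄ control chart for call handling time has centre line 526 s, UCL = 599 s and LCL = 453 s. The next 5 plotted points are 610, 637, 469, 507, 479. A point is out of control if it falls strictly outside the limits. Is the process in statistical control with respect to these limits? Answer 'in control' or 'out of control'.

Compare each point to [453, 599]: sample 1 = 610 > UCL; sample 2 = 637 > UCL.

out of control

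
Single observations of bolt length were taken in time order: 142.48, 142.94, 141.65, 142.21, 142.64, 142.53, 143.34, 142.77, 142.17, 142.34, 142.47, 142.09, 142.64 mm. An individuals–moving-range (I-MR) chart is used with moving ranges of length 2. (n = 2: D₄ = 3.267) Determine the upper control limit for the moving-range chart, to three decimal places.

Moving ranges: 0.46, 1.29, 0.56, 0.43, 0.11, 0.81, 0.57, 0.60, 0.17, 0.13, 0.38, 0.55; M̄R̄ = 6.0600 / 12 = 0.5050
UCL_MR = D₄·M̄R̄ = 3.267 × 0.5050 = 1.6498

1.650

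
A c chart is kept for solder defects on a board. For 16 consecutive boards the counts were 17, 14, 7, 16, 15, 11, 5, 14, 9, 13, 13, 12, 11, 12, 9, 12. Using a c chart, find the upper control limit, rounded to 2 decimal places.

c̄ = (17 + 14 + 7 + 16 + 15 + 11 + 5 + 14 + 9 + 13 + 13 + 12 + 11 + 12 + 9 + 12) / 16 = 190 / 16 = 11.8750
UCL = c̄ + 3√c̄ = 11.8750 + 3 × √11.8750 = 11.8750 + 3 × 3.4460 = 22.2130

22.21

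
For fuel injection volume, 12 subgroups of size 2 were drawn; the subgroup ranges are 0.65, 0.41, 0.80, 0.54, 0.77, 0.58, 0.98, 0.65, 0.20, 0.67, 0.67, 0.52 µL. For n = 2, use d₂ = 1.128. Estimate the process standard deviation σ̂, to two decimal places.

0.55

R̄ = (0.65 + 0.41 + 0.80 + 0.54 + 0.77 + 0.58 + 0.98 + 0.65 + 0.20 + 0.67 + 0.67 + 0.52) / 12 = 0.6200
σ̂ = R̄ / d₂ = 0.6200 / 1.128 = 0.5496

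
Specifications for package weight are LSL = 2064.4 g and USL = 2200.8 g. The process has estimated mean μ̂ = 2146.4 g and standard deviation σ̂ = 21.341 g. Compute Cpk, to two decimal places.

Cpu = (USL − μ̂) / (3σ̂) = (2200.8 − 2146.4) / (3 × 21.341) = 0.8497; Cpl = (μ̂ − LSL) / (3σ̂) = (2146.4 − 2064.4) / (3 × 21.341) = 1.2808; Cpk = min(Cpu, Cpl) = 0.8497

0.85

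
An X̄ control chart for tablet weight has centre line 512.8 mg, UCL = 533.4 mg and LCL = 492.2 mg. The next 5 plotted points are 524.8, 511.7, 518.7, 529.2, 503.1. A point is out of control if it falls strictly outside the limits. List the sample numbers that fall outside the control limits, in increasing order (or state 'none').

All 5 points lie within [492.2, 533.4].

none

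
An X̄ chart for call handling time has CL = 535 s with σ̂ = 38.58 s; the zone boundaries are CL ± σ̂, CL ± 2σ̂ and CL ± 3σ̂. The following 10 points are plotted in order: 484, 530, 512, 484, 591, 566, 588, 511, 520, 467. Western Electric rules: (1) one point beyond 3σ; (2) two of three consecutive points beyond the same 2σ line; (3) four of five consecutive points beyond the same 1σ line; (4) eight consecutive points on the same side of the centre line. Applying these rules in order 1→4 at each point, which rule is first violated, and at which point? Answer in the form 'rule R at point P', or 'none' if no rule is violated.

none

Zone of each point (C = within 1σ̂, B = 1σ̂–2σ̂, A = 2σ̂–3σ̂, * = beyond 3σ̂; sign = side of CL): 1:-B, 2:-C, 3:-C, 4:-B, 5:+B, 6:+C, 7:+B, 8:-C, 9:-C, 10:-B
No rule fires across all 10 points.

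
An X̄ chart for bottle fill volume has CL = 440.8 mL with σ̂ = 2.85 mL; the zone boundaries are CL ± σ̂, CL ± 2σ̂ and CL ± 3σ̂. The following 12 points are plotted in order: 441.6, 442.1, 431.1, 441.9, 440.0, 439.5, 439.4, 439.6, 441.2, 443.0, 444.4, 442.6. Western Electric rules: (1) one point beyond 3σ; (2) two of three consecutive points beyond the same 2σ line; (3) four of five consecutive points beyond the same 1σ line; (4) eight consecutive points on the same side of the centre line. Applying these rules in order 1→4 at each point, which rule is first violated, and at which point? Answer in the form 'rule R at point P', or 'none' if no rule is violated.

rule 1 at point 3

Zone of each point (C = within 1σ̂, B = 1σ̂–2σ̂, A = 2σ̂–3σ̂, * = beyond 3σ̂; sign = side of CL): 1:+C, 2:+C, 3:-*, 4:+C, 5:-C, 6:-C, 7:-C, 8:-C, 9:+C, 10:+C, 11:+B, 12:+C
Rule 1 (one point beyond the 3σ limits) is satisfied at point 3.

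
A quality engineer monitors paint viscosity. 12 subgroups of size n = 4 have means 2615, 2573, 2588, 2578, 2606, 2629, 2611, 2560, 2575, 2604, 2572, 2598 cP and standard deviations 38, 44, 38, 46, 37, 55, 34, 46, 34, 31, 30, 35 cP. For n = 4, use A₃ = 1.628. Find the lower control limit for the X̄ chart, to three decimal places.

2528.925

X̄̄ = (2615 + 2573 + 2588 + 2578 + 2606 + 2629 + 2611 + 2560 + 2575 + 2604 + 2572 + 2598) / 12 = 2592.4167
s̄ = (38 + 44 + 38 + 46 + 37 + 55 + 34 + 46 + 34 + 31 + 30 + 35) / 12 = 39.0000
LCL = X̄̄ − A₃·s̄ = 2592.4167 − 1.628 × 39.0000 = 2528.9247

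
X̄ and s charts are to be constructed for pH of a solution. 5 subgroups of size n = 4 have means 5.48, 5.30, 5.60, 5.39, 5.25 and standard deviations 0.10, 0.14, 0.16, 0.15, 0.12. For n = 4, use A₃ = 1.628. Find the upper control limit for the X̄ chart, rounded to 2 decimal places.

X̄̄ = (5.48 + 5.30 + 5.60 + 5.39 + 5.25) / 5 = 5.4040
s̄ = (0.10 + 0.14 + 0.16 + 0.15 + 0.12) / 5 = 0.1340
UCL = X̄̄ + A₃·s̄ = 5.4040 + 1.628 × 0.1340 = 5.6222

5.62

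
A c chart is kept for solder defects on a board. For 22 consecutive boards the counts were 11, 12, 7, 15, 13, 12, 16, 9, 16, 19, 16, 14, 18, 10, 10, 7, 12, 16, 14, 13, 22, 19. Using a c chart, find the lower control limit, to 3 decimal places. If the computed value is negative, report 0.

c̄ = (11 + 12 + 7 + 15 + 13 + 12 + 16 + 9 + 16 + 19 + 16 + 14 + 18 + 10 + 10 + 7 + 12 + 16 + 14 + 13 + 22 + 19) / 22 = 301 / 22 = 13.6818
LCL = c̄ − 3√c̄ = 13.6818 − 3 × 3.6989 = 2.5851

2.585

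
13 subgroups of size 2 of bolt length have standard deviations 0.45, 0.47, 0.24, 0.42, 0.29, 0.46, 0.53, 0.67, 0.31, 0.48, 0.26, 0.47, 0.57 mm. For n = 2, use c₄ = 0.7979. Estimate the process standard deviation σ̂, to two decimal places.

s̄ = (0.45 + 0.47 + 0.24 + 0.42 + 0.29 + 0.46 + 0.53 + 0.67 + 0.31 + 0.48 + 0.26 + 0.47 + 0.57) / 13 = 0.4323
σ̂ = s̄ / c₄ = 0.4323 / 0.7979 = 0.5418

0.54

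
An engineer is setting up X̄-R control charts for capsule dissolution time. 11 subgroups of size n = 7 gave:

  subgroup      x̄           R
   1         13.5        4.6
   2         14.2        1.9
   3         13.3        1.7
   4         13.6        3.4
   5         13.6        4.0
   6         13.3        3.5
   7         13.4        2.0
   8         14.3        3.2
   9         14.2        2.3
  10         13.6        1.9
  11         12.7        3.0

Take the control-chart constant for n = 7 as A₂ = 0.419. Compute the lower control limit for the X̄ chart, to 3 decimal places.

X̄̄ = (13.5 + 14.2 + 13.3 + 13.6 + 13.6 + 13.3 + 13.4 + 14.3 + 14.2 + 13.6 + 12.7) / 11 = 149.7000 / 11 = 13.6091
R̄ = (4.6 + 1.9 + 1.7 + 3.4 + 4.0 + 3.5 + 2.0 + 3.2 + 2.3 + 1.9 + 3.0) / 11 = 31.5000 / 11 = 2.8636
LCL = X̄̄ − A₂·R̄ = 13.6091 − 0.419 × 2.8636 = 12.4092

12.409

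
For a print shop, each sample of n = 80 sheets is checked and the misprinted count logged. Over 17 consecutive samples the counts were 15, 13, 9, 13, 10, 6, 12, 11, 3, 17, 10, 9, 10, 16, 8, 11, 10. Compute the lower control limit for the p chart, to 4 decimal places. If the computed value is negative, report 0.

p̄ = Σdᵢ / (k·n) = 183 / (17 × 80) = 0.13456
LCL = p̄ − 3·√(p̄(1−p̄)/n) = 0.13456 − 3 × 0.03815 = 0.02010

0.0201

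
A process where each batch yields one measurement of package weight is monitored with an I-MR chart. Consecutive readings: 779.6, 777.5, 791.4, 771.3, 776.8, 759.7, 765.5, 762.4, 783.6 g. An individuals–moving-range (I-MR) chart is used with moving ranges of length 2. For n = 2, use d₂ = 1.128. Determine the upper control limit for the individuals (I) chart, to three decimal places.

803.721

X̄ = (779.6 + 777.5 + 791.4 + 771.3 + 776.8 + 759.7 + 765.5 + 762.4 + 783.6) / 9 = 774.2000
Moving ranges: 2.1, 13.9, 20.1, 5.5, 17.1, 5.8, 3.1, 21.2; M̄R̄ = 88.8000 / 8 = 11.1000
UCL = X̄ + 3·M̄R̄/d₂ = 774.2000 + 3 × 11.1000 / 1.128 = 803.7213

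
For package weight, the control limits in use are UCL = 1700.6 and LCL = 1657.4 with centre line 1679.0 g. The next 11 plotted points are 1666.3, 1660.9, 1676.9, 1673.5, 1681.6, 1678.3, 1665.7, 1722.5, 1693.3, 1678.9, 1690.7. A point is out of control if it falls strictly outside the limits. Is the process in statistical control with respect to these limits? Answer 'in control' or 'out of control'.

out of control

Compare each point to [1657.4, 1700.6]: sample 8 = 1722.5 > UCL.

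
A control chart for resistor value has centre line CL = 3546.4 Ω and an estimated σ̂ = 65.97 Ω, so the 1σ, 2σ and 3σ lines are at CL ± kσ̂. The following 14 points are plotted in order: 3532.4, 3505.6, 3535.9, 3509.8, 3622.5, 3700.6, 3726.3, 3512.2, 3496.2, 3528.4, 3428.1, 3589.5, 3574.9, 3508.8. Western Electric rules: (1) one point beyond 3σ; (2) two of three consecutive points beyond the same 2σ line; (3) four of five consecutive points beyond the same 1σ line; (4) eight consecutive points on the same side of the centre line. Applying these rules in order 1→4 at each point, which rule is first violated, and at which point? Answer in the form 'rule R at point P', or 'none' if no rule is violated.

Zone of each point (C = within 1σ̂, B = 1σ̂–2σ̂, A = 2σ̂–3σ̂, * = beyond 3σ̂; sign = side of CL): 1:-C, 2:-C, 3:-C, 4:-C, 5:+B, 6:+A, 7:+A, 8:-C, 9:-C, 10:-C, 11:-B, 12:+C, 13:+C, 14:-C
Rule 2 (two of three consecutive points beyond the same 2σ limit) is satisfied at point 7.

rule 2 at point 7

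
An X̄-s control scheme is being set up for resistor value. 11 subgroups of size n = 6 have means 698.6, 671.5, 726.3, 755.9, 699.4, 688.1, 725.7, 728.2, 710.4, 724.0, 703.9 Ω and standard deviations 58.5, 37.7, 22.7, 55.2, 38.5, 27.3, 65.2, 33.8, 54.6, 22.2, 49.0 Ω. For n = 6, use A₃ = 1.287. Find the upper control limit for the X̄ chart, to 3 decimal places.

X̄̄ = (698.6 + 671.5 + 726.3 + 755.9 + 699.4 + 688.1 + 725.7 + 728.2 + 710.4 + 724.0 + 703.9) / 11 = 712.0000
s̄ = (58.5 + 37.7 + 22.7 + 55.2 + 38.5 + 27.3 + 65.2 + 33.8 + 54.6 + 22.2 + 49.0) / 11 = 42.2455
UCL = X̄̄ + A₃·s̄ = 712.0000 + 1.287 × 42.2455 = 766.3699

766.370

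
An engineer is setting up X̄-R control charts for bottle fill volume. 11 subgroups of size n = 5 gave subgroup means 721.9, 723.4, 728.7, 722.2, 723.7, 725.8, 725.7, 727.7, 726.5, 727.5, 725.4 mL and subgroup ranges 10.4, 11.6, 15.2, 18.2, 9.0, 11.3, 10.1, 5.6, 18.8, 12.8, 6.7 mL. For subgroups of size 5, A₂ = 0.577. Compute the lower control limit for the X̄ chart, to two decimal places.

X̄̄ = (721.9 + 723.4 + 728.7 + 722.2 + 723.7 + 725.8 + 725.7 + 727.7 + 726.5 + 727.5 + 725.4) / 11 = 7978.5000 / 11 = 725.3182
R̄ = (10.4 + 11.6 + 15.2 + 18.2 + 9.0 + 11.3 + 10.1 + 5.6 + 18.8 + 12.8 + 6.7) / 11 = 129.7000 / 11 = 11.7909
LCL = X̄̄ − A₂·R̄ = 725.3182 − 0.577 × 11.7909 = 718.5148

718.51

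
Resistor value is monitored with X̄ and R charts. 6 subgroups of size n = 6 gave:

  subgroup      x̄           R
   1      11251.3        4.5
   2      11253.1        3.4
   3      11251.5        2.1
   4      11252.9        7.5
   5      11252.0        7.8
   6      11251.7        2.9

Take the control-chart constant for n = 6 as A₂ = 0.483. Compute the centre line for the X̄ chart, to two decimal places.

11252.08

X̄̄ = (11251.3 + 11253.1 + 11251.5 + 11252.9 + 11252.0 + 11251.7) / 6 = 67512.5000 / 6 = 11252.0833
CL = X̄̄ = 11252.0833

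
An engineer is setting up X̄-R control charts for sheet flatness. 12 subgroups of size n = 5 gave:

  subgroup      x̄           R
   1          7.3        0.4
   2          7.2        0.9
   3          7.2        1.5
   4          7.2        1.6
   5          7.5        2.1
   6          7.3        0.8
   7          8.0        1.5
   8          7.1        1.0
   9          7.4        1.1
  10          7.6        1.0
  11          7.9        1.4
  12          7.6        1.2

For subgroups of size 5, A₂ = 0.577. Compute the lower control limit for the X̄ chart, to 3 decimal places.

6.744

X̄̄ = (7.3 + 7.2 + 7.2 + 7.2 + 7.5 + 7.3 + 8.0 + 7.1 + 7.4 + 7.6 + 7.9 + 7.6) / 12 = 89.3000 / 12 = 7.4417
R̄ = (0.4 + 0.9 + 1.5 + 1.6 + 2.1 + 0.8 + 1.5 + 1.0 + 1.1 + 1.0 + 1.4 + 1.2) / 12 = 14.5000 / 12 = 1.2083
LCL = X̄̄ − A₂·R̄ = 7.4417 − 0.577 × 1.2083 = 6.7445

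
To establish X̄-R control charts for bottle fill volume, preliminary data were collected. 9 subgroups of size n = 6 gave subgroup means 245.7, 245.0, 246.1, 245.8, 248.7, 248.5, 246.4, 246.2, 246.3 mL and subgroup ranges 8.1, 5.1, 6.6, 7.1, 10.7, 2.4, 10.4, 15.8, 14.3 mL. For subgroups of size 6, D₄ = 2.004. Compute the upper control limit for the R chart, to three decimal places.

R̄ = (8.1 + 5.1 + 6.6 + 7.1 + 10.7 + 2.4 + 10.4 + 15.8 + 14.3) / 9 = 80.5000 / 9 = 8.9444
UCL_R = D₄·R̄ = 2.004 × 8.9444 = 17.9247

17.925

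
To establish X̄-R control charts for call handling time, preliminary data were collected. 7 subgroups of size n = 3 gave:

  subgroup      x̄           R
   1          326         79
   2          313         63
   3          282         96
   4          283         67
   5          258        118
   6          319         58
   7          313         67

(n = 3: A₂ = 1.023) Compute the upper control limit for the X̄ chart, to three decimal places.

379.229

X̄̄ = (326 + 313 + 282 + 283 + 258 + 319 + 313) / 7 = 2094.0000 / 7 = 299.1429
R̄ = (79 + 63 + 96 + 67 + 118 + 58 + 67) / 7 = 548.0000 / 7 = 78.2857
UCL = X̄̄ + A₂·R̄ = 299.1429 + 1.023 × 78.2857 = 379.2291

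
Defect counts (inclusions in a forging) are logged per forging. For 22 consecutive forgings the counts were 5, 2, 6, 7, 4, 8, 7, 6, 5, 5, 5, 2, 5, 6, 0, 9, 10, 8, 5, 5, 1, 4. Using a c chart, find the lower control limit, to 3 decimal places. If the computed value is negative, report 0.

0.000

c̄ = (5 + 2 + 6 + 7 + 4 + 8 + 7 + 6 + 5 + 5 + 5 + 2 + 5 + 6 + 0 + 9 + 10 + 8 + 5 + 5 + 1 + 4) / 22 = 115 / 22 = 5.2273
LCL = c̄ − 3√c̄ = 5.2273 − 3 × 2.2863 = -1.6317 → 0 (cannot be negative)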